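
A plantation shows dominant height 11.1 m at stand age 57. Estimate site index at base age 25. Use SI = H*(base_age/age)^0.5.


Formula: SI = H_dom * (base_age / age)^0.5
Age ratio = 25 / 57 = 0.4386
sqrt(age_ratio) = 0.66227
SI = 11.1 * 0.66227 = 7.4 m

7.4


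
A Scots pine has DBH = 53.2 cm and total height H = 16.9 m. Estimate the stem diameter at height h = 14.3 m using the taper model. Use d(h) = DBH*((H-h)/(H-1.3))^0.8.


Taper: d(h) = DBH * ((H - h) / (H - 1.3))^0.8
Numerator = H - h = 16.9 - 14.3 = 2.6 m
Denominator = H - 1.3 = 16.9 - 1.3 = 15.6 m
Ratio = 2.6 / 15.6 = 0.16667
d = 53.2 * 0.16667^0.8 = 12.7 cm

12.7


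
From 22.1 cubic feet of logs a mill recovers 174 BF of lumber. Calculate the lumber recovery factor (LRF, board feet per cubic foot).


Formula: LRF = Lumber Output (BF) / Log Input (ft^3)
LRF = 174 BF / 22.1 ft^3
LRF = 7.87 BF/ft^3

7.87


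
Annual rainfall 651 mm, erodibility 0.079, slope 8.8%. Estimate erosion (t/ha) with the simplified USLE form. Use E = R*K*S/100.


Formula: E = R * K * S / 100  (simplified USLE)
R * K = 651 * 0.079 = 51.429
E = 51.429 * 8.8 / 100 = 4.53 t/ha

4.53


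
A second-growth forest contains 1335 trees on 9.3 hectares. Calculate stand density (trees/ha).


Formula: Stand Density = N_trees / Area_ha
Density = 1335 trees / 9.3 ha
Density = 144 trees/ha

144


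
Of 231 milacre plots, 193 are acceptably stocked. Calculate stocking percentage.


Formula: Stocking % = stocked plots / total plots * 100
Stocking = 193 / 231 * 100
Stocking = 0.8355 * 100 = 83.5%

83.5


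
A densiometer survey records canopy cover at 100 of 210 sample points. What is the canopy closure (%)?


Formula: Canopy closure = covered points / total points * 100
Closure = 100 / 210 * 100
Closure = 0.4762 * 100 = 47.6%

47.6


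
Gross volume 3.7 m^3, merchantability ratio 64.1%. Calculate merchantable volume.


Formula: MV = V_total * (merchantable_pct / 100)
Merchantable fraction = 64.1% / 100 = 0.641
MV = 3.7 m^3 * 0.641 = 2.372 m^3

2.372


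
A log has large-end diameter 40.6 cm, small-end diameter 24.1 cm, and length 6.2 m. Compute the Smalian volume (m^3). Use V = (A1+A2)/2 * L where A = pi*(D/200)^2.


Smalian: V = (A1 + A2)/2 * L,  A = pi*(D/200)^2
A1 = pi*(40.6/200)^2 = 0.129462 m^2
A2 = pi*(24.1/200)^2 = 0.045617 m^2
V = (0.129462+0.045617)/2*6.2 = 0.5427 m^3

0.5427


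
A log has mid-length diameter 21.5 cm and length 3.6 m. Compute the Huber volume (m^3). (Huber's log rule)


Huber: V = Am * L,  Am = pi*(Dm/200)^2
Am = pi*(21.5/200)^2 = 0.036305 m^2
V = 0.036305*3.6 = 0.1307 m^3

0.1307


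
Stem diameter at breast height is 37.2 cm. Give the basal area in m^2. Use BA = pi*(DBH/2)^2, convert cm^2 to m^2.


Formula: BA = pi * (DBH/2)^2 / 10000  (cm^2 to m^2)
Radius = DBH/2 = 37.2/2 = 18.6 cm
BA = pi * 18.6^2 / 10000
   = 1086.8654 cm^2 / 10000
   = 0.1087 m^2

0.1087


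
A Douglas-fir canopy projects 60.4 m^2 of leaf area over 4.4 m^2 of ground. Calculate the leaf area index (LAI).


Formula: LAI = total leaf area / ground area  (dimensionless)
LAI = 60.4 m^2 / 4.4 m^2
LAI = 13.73

13.73


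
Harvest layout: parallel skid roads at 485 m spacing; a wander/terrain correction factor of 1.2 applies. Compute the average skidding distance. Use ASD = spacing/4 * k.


Formula: ASD = (spacing / 4) * correction
Uncorrected distance = spacing / 4 = 485 / 4 = 121.25 m
ASD = 121.25 * 1.2 = 146 m

146


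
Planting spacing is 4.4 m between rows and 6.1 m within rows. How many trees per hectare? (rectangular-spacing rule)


Formula: TPH = 10000 m^2/ha / (spacing_x * spacing_y)
Area per tree = 4.4 m * 6.1 m = 26.84 m^2
TPH = 10000 / 26.84 = 373 trees/ha

373


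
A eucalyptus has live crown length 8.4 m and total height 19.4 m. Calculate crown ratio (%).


Formula: Crown Ratio = (Crown Length / Total Height) * 100
CR = (8.4 m / 19.4 m) * 100
CR = 0.433 * 100 = 43.3%

43.3


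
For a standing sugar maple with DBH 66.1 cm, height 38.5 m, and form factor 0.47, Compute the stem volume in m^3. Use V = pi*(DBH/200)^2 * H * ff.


Formula: V = pi * (DBH/200)^2 * H * ff
Radius = DBH/200 = 66.1/200 = 0.3305 m
Radius^2 = 0.3305^2 = 0.10923025 m^2
V = pi * 0.10923025 * 38.5 * 0.47
V = 6.209 m^3

6.209


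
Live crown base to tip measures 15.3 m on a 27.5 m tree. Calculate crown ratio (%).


Formula: Crown Ratio = (Crown Length / Total Height) * 100
CR = (15.3 m / 27.5 m) * 100
CR = 0.5564 * 100 = 55.6%

55.6


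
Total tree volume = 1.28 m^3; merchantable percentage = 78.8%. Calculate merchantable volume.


Formula: MV = V_total * (merchantable_pct / 100)
Merchantable fraction = 78.8% / 100 = 0.788
MV = 1.28 m^3 * 0.788 = 1.009 m^3

1.009


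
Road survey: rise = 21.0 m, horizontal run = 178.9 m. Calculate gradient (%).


Formula: Gradient = rise / run * 100
Gradient = 21.0 / 178.9 * 100 = 11.7%

11.7


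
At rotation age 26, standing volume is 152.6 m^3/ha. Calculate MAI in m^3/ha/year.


Formula: MAI = Total Volume / Stand Age
MAI = 152.6 m^3/ha / 26 years
MAI = 5.87 m^3/ha/year

5.87


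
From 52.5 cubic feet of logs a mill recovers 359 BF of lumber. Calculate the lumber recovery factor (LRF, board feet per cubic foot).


Formula: LRF = Lumber Output (BF) / Log Input (ft^3)
LRF = 359 BF / 52.5 ft^3
LRF = 6.84 BF/ft^3

6.84


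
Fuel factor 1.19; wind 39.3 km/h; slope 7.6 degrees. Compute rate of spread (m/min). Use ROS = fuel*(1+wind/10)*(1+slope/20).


Formula: ROS = fuel * (1 + wind/10) * (1 + slope/20)
Wind factor = 1 + 39.3/10 = 4.93
Slope factor = 1 + 7.6/20 = 1.38
ROS = 1.19 * 4.93 * 1.38 = 8.1 m/min

8.1


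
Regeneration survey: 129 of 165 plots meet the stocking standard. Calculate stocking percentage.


Formula: Stocking % = stocked plots / total plots * 100
Stocking = 129 / 165 * 100
Stocking = 0.7818 * 100 = 78.2%

78.2


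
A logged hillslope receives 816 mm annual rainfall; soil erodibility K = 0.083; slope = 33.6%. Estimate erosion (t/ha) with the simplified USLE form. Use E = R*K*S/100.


Formula: E = R * K * S / 100  (simplified USLE)
R * K = 816 * 0.083 = 67.728
E = 67.728 * 33.6 / 100 = 22.76 t/ha

22.76


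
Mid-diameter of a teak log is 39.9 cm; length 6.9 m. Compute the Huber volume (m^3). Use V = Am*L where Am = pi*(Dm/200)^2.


Huber: V = Am * L,  Am = pi*(Dm/200)^2
Am = pi*(39.9/200)^2 = 0.125036 m^2
V = 0.125036*6.9 = 0.8627 m^3

0.8627


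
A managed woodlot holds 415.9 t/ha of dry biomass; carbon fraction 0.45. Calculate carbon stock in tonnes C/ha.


Formula: Carbon Stock = Biomass * Carbon Fraction
C = 415.9 t/ha * 0.45
C = 187.2 t C/ha

187.2


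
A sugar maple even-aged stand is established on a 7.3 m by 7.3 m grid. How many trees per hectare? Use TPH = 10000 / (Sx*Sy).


Formula: TPH = 10000 m^2/ha / (spacing_x * spacing_y)
Area per tree = 7.3 m * 7.3 m = 53.29 m^2
TPH = 10000 / 53.29 = 188 trees/ha

188


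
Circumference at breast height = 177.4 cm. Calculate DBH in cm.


Formula: DBH = C / pi
DBH = 177.4 / pi
pi = 3.14159...
DBH = 56.5 cm

56.5


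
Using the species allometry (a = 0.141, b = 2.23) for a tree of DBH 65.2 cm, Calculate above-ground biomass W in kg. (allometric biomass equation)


Formula: W = a * DBH^b  (allometric power law)
DBH^b = 65.2^2.23 = 11111.4859
W = 0.141 * 11111.4859 = 1566.7 kg

1566.7


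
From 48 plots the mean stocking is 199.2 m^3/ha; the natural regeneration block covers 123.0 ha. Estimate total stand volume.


Formula: Total Volume = Mean Volume per ha * Total Area
Total Volume = 199.2 m^3/ha * 123.0 ha
Total Volume = 24502 m^3

24502


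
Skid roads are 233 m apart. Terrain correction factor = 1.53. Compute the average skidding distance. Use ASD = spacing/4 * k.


Formula: ASD = (spacing / 4) * correction
Uncorrected distance = spacing / 4 = 233 / 4 = 58.25 m
ASD = 58.25 * 1.53 = 89 m

89


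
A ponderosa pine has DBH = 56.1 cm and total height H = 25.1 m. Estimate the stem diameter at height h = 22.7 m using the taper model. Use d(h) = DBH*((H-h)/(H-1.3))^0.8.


Taper: d(h) = DBH * ((H - h) / (H - 1.3))^0.8
Numerator = H - h = 25.1 - 22.7 = 2.4 m
Denominator = H - 1.3 = 25.1 - 1.3 = 23.8 m
Ratio = 2.4 / 23.8 = 0.10084
d = 56.1 * 0.10084^0.8 = 9.0 cm

9.0


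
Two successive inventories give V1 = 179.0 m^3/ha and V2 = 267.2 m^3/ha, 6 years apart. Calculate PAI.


Formula: PAI = (V_T2 - V_T1) / (T2 - T1)
Volume increment = 267.2 - 179.0 = 88.2 m^3/ha
PAI = 88.2 / 6 = 14.7 m^3/ha/year

14.7


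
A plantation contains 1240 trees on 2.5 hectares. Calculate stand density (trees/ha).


Formula: Stand Density = N_trees / Area_ha
Density = 1240 trees / 2.5 ha
Density = 496 trees/ha

496


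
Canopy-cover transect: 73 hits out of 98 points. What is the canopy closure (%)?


Formula: Canopy closure = covered points / total points * 100
Closure = 73 / 98 * 100
Closure = 0.7449 * 100 = 74.5%

74.5


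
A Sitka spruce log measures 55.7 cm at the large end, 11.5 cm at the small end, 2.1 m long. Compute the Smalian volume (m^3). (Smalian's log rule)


Smalian: V = (A1 + A2)/2 * L,  A = pi*(D/200)^2
A1 = pi*(55.7/200)^2 = 0.243669 m^2
A2 = pi*(11.5/200)^2 = 0.010387 m^2
V = (0.243669+0.010387)/2*2.1 = 0.2668 m^3

0.2668


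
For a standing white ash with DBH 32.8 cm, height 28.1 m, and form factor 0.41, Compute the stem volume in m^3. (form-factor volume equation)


Formula: V = pi * (DBH/200)^2 * H * ff
Radius = DBH/200 = 32.8/200 = 0.164 m
Radius^2 = 0.164^2 = 0.026896 m^2
V = pi * 0.026896 * 28.1 * 0.41
V = 0.973 m^3

0.973


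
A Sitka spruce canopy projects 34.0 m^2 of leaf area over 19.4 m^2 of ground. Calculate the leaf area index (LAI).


Formula: LAI = total leaf area / ground area  (dimensionless)
LAI = 34.0 m^2 / 19.4 m^2
LAI = 1.75

1.75


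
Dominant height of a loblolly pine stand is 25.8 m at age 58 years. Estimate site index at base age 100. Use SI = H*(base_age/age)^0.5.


Formula: SI = H_dom * (base_age / age)^0.5
Age ratio = 100 / 58 = 1.72414
sqrt(age_ratio) = 1.31306
SI = 25.8 * 1.31306 = 33.9 m

33.9


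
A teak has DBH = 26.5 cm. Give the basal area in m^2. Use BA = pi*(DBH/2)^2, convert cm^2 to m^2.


Formula: BA = pi * (DBH/2)^2 / 10000  (cm^2 to m^2)
Radius = DBH/2 = 26.5/2 = 13.25 cm
BA = pi * 13.25^2 / 10000
   = 551.5459 cm^2 / 10000
   = 0.0552 m^2

0.0552


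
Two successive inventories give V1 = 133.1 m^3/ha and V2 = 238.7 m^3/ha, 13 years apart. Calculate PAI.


Formula: PAI = (V_T2 - V_T1) / (T2 - T1)
Volume increment = 238.7 - 133.1 = 105.6 m^3/ha
PAI = 105.6 / 13 = 8.12 m^3/ha/year

8.12


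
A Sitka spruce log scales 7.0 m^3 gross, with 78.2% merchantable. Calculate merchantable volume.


Formula: MV = V_total * (merchantable_pct / 100)
Merchantable fraction = 78.2% / 100 = 0.782
MV = 7.0 m^3 * 0.782 = 5.474 m^3

5.474


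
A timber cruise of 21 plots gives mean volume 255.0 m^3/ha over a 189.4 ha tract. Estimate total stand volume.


Formula: Total Volume = Mean Volume per ha * Total Area
Total Volume = 255.0 m^3/ha * 189.4 ha
Total Volume = 48297 m^3

48297


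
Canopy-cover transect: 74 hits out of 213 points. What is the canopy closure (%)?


Formula: Canopy closure = covered points / total points * 100
Closure = 74 / 213 * 100
Closure = 0.3474 * 100 = 34.7%

34.7


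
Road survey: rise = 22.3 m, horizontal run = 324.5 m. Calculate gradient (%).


Formula: Gradient = rise / run * 100
Gradient = 22.3 / 324.5 * 100 = 6.9%

6.9


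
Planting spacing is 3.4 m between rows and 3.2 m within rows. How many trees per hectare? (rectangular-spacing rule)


Formula: TPH = 10000 m^2/ha / (spacing_x * spacing_y)
Area per tree = 3.4 m * 3.2 m = 10.88 m^2
TPH = 10000 / 10.88 = 919 trees/ha

919


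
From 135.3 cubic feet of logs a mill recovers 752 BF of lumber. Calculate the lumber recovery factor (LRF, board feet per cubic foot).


Formula: LRF = Lumber Output (BF) / Log Input (ft^3)
LRF = 752 BF / 135.3 ft^3
LRF = 5.56 BF/ft^3

5.56


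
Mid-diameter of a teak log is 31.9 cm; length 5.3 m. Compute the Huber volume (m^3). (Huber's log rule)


Huber: V = Am * L,  Am = pi*(Dm/200)^2
Am = pi*(31.9/200)^2 = 0.079923 m^2
V = 0.079923*5.3 = 0.4236 m^3

0.4236


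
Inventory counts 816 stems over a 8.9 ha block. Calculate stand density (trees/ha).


Formula: Stand Density = N_trees / Area_ha
Density = 816 trees / 8.9 ha
Density = 92 trees/ha

92


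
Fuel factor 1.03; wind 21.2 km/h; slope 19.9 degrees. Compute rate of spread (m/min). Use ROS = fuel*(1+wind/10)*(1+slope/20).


Formula: ROS = fuel * (1 + wind/10) * (1 + slope/20)
Wind factor = 1 + 21.2/10 = 3.12
Slope factor = 1 + 19.9/20 = 1.995
ROS = 1.03 * 3.12 * 1.995 = 6.41 m/min

6.41


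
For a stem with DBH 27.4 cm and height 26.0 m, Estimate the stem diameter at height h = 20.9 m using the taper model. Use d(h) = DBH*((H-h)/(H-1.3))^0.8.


Taper: d(h) = DBH * ((H - h) / (H - 1.3))^0.8
Numerator = H - h = 26.0 - 20.9 = 5.1 m
Denominator = H - 1.3 = 26.0 - 1.3 = 24.7 m
Ratio = 5.1 / 24.7 = 0.20648
d = 27.4 * 0.20648^0.8 = 7.8 cm

7.8


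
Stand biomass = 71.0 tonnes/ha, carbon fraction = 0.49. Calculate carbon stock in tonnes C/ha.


Formula: Carbon Stock = Biomass * Carbon Fraction
C = 71.0 t/ha * 0.49
C = 34.8 t C/ha

34.8


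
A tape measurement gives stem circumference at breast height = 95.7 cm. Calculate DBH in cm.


Formula: DBH = C / pi
DBH = 95.7 / pi
pi = 3.14159...
DBH = 30.5 cm

30.5


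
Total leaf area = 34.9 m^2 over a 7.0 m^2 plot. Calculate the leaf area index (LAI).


Formula: LAI = total leaf area / ground area  (dimensionless)
LAI = 34.9 m^2 / 7.0 m^2
LAI = 4.99

4.99


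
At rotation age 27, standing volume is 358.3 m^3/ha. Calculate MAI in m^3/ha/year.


Formula: MAI = Total Volume / Stand Age
MAI = 358.3 m^3/ha / 27 years
MAI = 13.27 m^3/ha/year

13.27


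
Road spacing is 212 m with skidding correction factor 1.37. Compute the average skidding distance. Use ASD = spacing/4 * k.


Formula: ASD = (spacing / 4) * correction
Uncorrected distance = spacing / 4 = 212 / 4 = 53 m
ASD = 53 * 1.37 = 73 m

73


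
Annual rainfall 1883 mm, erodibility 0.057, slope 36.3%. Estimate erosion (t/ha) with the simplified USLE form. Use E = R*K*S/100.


Formula: E = R * K * S / 100  (simplified USLE)
R * K = 1883 * 0.057 = 107.331
E = 107.331 * 36.3 / 100 = 38.96 t/ha

38.96


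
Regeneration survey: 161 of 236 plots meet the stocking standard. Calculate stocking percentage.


Formula: Stocking % = stocked plots / total plots * 100
Stocking = 161 / 236 * 100
Stocking = 0.6822 * 100 = 68.2%

68.2


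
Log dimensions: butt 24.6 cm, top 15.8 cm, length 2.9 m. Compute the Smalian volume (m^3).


Smalian: V = (A1 + A2)/2 * L,  A = pi*(D/200)^2
A1 = pi*(24.6/200)^2 = 0.047529 m^2
A2 = pi*(15.8/200)^2 = 0.019607 m^2
V = (0.047529+0.019607)/2*2.9 = 0.0973 m^3

0.0973


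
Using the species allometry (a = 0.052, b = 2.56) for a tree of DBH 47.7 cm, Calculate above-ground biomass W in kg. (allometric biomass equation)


Formula: W = a * DBH^b  (allometric power law)
DBH^b = 47.7^2.56 = 19815.5919
W = 0.052 * 19815.5919 = 1030.4 kg

1030.4


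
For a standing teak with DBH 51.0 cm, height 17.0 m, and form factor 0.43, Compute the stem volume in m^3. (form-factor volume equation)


Formula: V = pi * (DBH/200)^2 * H * ff
Radius = DBH/200 = 51.0/200 = 0.255 m
Radius^2 = 0.255^2 = 0.065025 m^2
V = pi * 0.065025 * 17.0 * 0.43
V = 1.493 m^3

1.493


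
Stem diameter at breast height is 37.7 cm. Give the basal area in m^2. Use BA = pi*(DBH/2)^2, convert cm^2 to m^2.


Formula: BA = pi * (DBH/2)^2 / 10000  (cm^2 to m^2)
Radius = DBH/2 = 37.7/2 = 18.85 cm
BA = pi * 18.85^2 / 10000
   = 1116.2786 cm^2 / 10000
   = 0.1116 m^2

0.1116


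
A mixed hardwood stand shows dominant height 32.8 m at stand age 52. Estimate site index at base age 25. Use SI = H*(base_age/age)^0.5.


Formula: SI = H_dom * (base_age / age)^0.5
Age ratio = 25 / 52 = 0.48077
sqrt(age_ratio) = 0.69338
SI = 32.8 * 0.69338 = 22.7 m

22.7


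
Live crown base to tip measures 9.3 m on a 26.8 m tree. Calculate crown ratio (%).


Formula: Crown Ratio = (Crown Length / Total Height) * 100
CR = (9.3 m / 26.8 m) * 100
CR = 0.347 * 100 = 34.7%

34.7


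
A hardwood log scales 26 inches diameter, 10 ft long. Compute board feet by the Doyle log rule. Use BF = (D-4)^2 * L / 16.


Doyle: BF = (D - 4)^2 * L / 16
Adjusted diameter = 26 - 4 = 22 in
(D-4)^2 = 22^2 = 484
BF = 484 * 10 / 16 = 303 BF

303


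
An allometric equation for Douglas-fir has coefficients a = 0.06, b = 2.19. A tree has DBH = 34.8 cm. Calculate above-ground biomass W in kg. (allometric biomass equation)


Formula: W = a * DBH^b  (allometric power law)
DBH^b = 34.8^2.19 = 2377.1607
W = 0.06 * 2377.1607 = 142.6 kg

142.6


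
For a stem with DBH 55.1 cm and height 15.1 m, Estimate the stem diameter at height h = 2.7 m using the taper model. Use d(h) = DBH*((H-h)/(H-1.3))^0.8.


Taper: d(h) = DBH * ((H - h) / (H - 1.3))^0.8
Numerator = H - h = 15.1 - 2.7 = 12.4 m
Denominator = H - 1.3 = 15.1 - 1.3 = 13.8 m
Ratio = 12.4 / 13.8 = 0.89855
d = 55.1 * 0.89855^0.8 = 50.6 cm

50.6


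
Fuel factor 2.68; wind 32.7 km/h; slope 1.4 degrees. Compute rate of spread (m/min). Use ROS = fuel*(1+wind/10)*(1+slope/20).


Formula: ROS = fuel * (1 + wind/10) * (1 + slope/20)
Wind factor = 1 + 32.7/10 = 4.27
Slope factor = 1 + 1.4/20 = 1.07
ROS = 2.68 * 4.27 * 1.07 = 12.24 m/min

12.24


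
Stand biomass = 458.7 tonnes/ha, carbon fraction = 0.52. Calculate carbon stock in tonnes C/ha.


Formula: Carbon Stock = Biomass * Carbon Fraction
C = 458.7 t/ha * 0.52
C = 238.5 t C/ha

238.5


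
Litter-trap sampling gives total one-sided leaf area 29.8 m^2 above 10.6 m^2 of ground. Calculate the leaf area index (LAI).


Formula: LAI = total leaf area / ground area  (dimensionless)
LAI = 29.8 m^2 / 10.6 m^2
LAI = 2.81

2.81


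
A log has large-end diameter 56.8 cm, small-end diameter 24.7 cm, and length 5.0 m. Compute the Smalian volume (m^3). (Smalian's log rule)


Smalian: V = (A1 + A2)/2 * L,  A = pi*(D/200)^2
A1 = pi*(56.8/200)^2 = 0.253388 m^2
A2 = pi*(24.7/200)^2 = 0.047916 m^2
V = (0.253388+0.047916)/2*5.0 = 0.7533 m^3

0.7533


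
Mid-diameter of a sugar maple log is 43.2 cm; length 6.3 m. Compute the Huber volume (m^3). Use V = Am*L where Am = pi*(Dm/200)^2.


Huber: V = Am * L,  Am = pi*(Dm/200)^2
Am = pi*(43.2/200)^2 = 0.146574 m^2
V = 0.146574*6.3 = 0.9234 m^3

0.9234


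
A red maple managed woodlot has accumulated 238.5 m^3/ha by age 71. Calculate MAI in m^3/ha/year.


Formula: MAI = Total Volume / Stand Age
MAI = 238.5 m^3/ha / 71 years
MAI = 3.36 m^3/ha/year

3.36


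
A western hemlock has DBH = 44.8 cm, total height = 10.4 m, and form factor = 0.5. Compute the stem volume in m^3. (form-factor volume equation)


Formula: V = pi * (DBH/200)^2 * H * ff
Radius = DBH/200 = 44.8/200 = 0.224 m
Radius^2 = 0.224^2 = 0.050176 m^2
V = pi * 0.050176 * 10.4 * 0.5
V = 0.82 m^3

0.82


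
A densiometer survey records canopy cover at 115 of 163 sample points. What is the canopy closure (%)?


Formula: Canopy closure = covered points / total points * 100
Closure = 115 / 163 * 100
Closure = 0.7055 * 100 = 70.6%

70.6


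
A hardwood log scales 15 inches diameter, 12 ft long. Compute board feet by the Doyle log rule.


Doyle: BF = (D - 4)^2 * L / 16
Adjusted diameter = 15 - 4 = 11 in
(D-4)^2 = 11^2 = 121
BF = 121 * 12 / 16 = 91 BF

91


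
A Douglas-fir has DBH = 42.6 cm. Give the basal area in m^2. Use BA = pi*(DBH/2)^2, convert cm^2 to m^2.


Formula: BA = pi * (DBH/2)^2 / 10000  (cm^2 to m^2)
Radius = DBH/2 = 42.6/2 = 21.3 cm
BA = pi * 21.3^2 / 10000
   = 1425.3092 cm^2 / 10000
   = 0.1425 m^2

0.1425


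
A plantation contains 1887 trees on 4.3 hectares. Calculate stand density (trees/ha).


Formula: Stand Density = N_trees / Area_ha
Density = 1887 trees / 4.3 ha
Density = 439 trees/ha

439


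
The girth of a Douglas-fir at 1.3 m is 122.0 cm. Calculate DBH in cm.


Formula: DBH = C / pi
DBH = 122.0 / pi
pi = 3.14159...
DBH = 38.8 cm

38.8


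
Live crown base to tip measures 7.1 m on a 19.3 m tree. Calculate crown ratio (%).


Formula: Crown Ratio = (Crown Length / Total Height) * 100
CR = (7.1 m / 19.3 m) * 100
CR = 0.3679 * 100 = 36.8%

36.8


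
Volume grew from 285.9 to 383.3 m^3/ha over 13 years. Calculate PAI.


Formula: PAI = (V_T2 - V_T1) / (T2 - T1)
Volume increment = 383.3 - 285.9 = 97.4 m^3/ha
PAI = 97.4 / 13 = 7.49 m^3/ha/year

7.49


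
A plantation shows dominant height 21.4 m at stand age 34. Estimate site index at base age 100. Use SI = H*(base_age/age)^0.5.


Formula: SI = H_dom * (base_age / age)^0.5
Age ratio = 100 / 34 = 2.94118
sqrt(age_ratio) = 1.71499
SI = 21.4 * 1.71499 = 36.7 m

36.7


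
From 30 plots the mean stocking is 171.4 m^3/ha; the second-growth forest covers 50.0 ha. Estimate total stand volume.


Formula: Total Volume = Mean Volume per ha * Total Area
Total Volume = 171.4 m^3/ha * 50.0 ha
Total Volume = 8570 m^3

8570


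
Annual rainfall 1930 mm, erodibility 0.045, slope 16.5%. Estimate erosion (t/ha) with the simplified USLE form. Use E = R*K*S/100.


Formula: E = R * K * S / 100  (simplified USLE)
R * K = 1930 * 0.045 = 86.85
E = 86.85 * 16.5 / 100 = 14.33 t/ha

14.33


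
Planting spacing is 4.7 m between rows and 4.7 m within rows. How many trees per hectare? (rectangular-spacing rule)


Formula: TPH = 10000 m^2/ha / (spacing_x * spacing_y)
Area per tree = 4.7 m * 4.7 m = 22.09 m^2
TPH = 10000 / 22.09 = 453 trees/ha

453


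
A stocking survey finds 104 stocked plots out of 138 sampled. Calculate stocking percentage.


Formula: Stocking % = stocked plots / total plots * 100
Stocking = 104 / 138 * 100
Stocking = 0.7536 * 100 = 75.4%

75.4


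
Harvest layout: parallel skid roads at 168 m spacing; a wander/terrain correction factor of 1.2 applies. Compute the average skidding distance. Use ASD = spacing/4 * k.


Formula: ASD = (spacing / 4) * correction
Uncorrected distance = spacing / 4 = 168 / 4 = 42 m
ASD = 42 * 1.2 = 50 m

50


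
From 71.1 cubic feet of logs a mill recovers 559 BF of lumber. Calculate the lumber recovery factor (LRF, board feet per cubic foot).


Formula: LRF = Lumber Output (BF) / Log Input (ft^3)
LRF = 559 BF / 71.1 ft^3
LRF = 7.86 BF/ft^3

7.86


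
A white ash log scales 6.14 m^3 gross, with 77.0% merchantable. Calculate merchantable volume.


Formula: MV = V_total * (merchantable_pct / 100)
Merchantable fraction = 77.0% / 100 = 0.77
MV = 6.14 m^3 * 0.77 = 4.728 m^3

4.728


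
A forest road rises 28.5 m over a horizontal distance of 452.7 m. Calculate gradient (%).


Formula: Gradient = rise / run * 100
Gradient = 28.5 / 452.7 * 100 = 6.3%

6.3


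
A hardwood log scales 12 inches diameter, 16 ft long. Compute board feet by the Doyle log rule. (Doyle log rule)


Doyle: BF = (D - 4)^2 * L / 16
Adjusted diameter = 12 - 4 = 8 in
(D-4)^2 = 8^2 = 64
BF = 64 * 16 / 16 = 64 BF

64


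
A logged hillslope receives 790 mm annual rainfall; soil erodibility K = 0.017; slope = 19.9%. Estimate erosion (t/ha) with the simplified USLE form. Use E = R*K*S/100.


Formula: E = R * K * S / 100  (simplified USLE)
R * K = 790 * 0.017 = 13.43
E = 13.43 * 19.9 / 100 = 2.67 t/ha

2.67


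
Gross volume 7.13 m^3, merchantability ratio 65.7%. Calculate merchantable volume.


Formula: MV = V_total * (merchantable_pct / 100)
Merchantable fraction = 65.7% / 100 = 0.657
MV = 7.13 m^3 * 0.657 = 4.684 m^3

4.684


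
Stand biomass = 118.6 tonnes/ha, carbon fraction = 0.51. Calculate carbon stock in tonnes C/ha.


Formula: Carbon Stock = Biomass * Carbon Fraction
C = 118.6 t/ha * 0.51
C = 60.5 t C/ha

60.5


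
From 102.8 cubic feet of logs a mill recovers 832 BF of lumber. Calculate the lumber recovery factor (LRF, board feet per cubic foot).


Formula: LRF = Lumber Output (BF) / Log Input (ft^3)
LRF = 832 BF / 102.8 ft^3
LRF = 8.09 BF/ft^3

8.09


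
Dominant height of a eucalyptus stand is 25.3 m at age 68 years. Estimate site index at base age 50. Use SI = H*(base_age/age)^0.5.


Formula: SI = H_dom * (base_age / age)^0.5
Age ratio = 50 / 68 = 0.73529
sqrt(age_ratio) = 0.85749
SI = 25.3 * 0.85749 = 21.7 m

21.7


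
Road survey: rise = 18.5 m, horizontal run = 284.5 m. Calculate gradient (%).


Formula: Gradient = rise / run * 100
Gradient = 18.5 / 284.5 * 100 = 6.5%

6.5


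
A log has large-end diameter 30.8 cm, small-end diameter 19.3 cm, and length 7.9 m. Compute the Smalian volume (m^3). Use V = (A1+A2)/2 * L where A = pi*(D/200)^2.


Smalian: V = (A1 + A2)/2 * L,  A = pi*(D/200)^2
A1 = pi*(30.8/200)^2 = 0.074506 m^2
A2 = pi*(19.3/200)^2 = 0.029255 m^2
V = (0.074506+0.029255)/2*7.9 = 0.4099 m^3

0.4099


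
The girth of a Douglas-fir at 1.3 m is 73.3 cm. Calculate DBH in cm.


Formula: DBH = C / pi
DBH = 73.3 / pi
pi = 3.14159...
DBH = 23.3 cm

23.3


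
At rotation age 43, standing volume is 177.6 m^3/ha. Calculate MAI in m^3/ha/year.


Formula: MAI = Total Volume / Stand Age
MAI = 177.6 m^3/ha / 43 years
MAI = 4.13 m^3/ha/year

4.13


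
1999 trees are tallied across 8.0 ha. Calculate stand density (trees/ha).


Formula: Stand Density = N_trees / Area_ha
Density = 1999 trees / 8.0 ha
Density = 250 trees/ha

250


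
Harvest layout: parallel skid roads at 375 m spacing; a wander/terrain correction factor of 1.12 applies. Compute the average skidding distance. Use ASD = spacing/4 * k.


Formula: ASD = (spacing / 4) * correction
Uncorrected distance = spacing / 4 = 375 / 4 = 93.75 m
ASD = 93.75 * 1.12 = 105 m

105


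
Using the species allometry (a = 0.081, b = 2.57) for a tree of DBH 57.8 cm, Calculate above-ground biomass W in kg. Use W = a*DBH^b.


Formula: W = a * DBH^b  (allometric power law)
DBH^b = 57.8^2.57 = 33740.7355
W = 0.081 * 33740.7355 = 2733.0 kg

2733.0


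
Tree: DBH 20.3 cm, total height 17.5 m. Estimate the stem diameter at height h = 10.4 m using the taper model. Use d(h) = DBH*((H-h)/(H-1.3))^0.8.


Taper: d(h) = DBH * ((H - h) / (H - 1.3))^0.8
Numerator = H - h = 17.5 - 10.4 = 7.1 m
Denominator = H - 1.3 = 17.5 - 1.3 = 16.2 m
Ratio = 7.1 / 16.2 = 0.43827
d = 20.3 * 0.43827^0.8 = 10.5 cm

10.5


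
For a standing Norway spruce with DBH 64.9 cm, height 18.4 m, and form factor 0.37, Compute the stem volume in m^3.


Formula: V = pi * (DBH/200)^2 * H * ff
Radius = DBH/200 = 64.9/200 = 0.3245 m
Radius^2 = 0.3245^2 = 0.10530025 m^2
V = pi * 0.10530025 * 18.4 * 0.37
V = 2.252 m^3

2.252


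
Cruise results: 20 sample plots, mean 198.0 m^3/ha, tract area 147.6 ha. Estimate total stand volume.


Formula: Total Volume = Mean Volume per ha * Total Area
Total Volume = 198.0 m^3/ha * 147.6 ha
Total Volume = 29225 m^3

29225


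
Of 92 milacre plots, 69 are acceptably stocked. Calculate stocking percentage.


Formula: Stocking % = stocked plots / total plots * 100
Stocking = 69 / 92 * 100
Stocking = 0.75 * 100 = 75.0%

75.0


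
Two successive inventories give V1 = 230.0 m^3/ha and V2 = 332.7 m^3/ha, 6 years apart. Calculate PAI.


Formula: PAI = (V_T2 - V_T1) / (T2 - T1)
Volume increment = 332.7 - 230.0 = 102.7 m^3/ha
PAI = 102.7 / 6 = 17.12 m^3/ha/year

17.12


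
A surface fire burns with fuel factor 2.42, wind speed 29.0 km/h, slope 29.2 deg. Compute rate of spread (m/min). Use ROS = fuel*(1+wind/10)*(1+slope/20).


Formula: ROS = fuel * (1 + wind/10) * (1 + slope/20)
Wind factor = 1 + 29.0/10 = 3.9
Slope factor = 1 + 29.2/20 = 2.46
ROS = 2.42 * 3.9 * 2.46 = 23.22 m/min

23.22


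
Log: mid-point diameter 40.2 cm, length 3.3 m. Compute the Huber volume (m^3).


Huber: V = Am * L,  Am = pi*(Dm/200)^2
Am = pi*(40.2/200)^2 = 0.126923 m^2
V = 0.126923*3.3 = 0.4188 m^3

0.4188


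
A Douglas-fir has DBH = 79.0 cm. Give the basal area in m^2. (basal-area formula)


Formula: BA = pi * (DBH/2)^2 / 10000  (cm^2 to m^2)
Radius = DBH/2 = 79.0/2 = 39.5 cm
BA = pi * 39.5^2 / 10000
   = 4901.6699 cm^2 / 10000
   = 0.4902 m^2

0.4902


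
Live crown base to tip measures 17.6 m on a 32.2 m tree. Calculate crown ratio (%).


Formula: Crown Ratio = (Crown Length / Total Height) * 100
CR = (17.6 m / 32.2 m) * 100
CR = 0.5466 * 100 = 54.7%

54.7


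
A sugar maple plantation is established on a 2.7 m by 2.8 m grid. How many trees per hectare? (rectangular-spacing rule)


Formula: TPH = 10000 m^2/ha / (spacing_x * spacing_y)
Area per tree = 2.7 m * 2.8 m = 7.56 m^2
TPH = 10000 / 7.56 = 1323 trees/ha

1323


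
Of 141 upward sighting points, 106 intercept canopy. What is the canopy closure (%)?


Formula: Canopy closure = covered points / total points * 100
Closure = 106 / 141 * 100
Closure = 0.7518 * 100 = 75.2%

75.2


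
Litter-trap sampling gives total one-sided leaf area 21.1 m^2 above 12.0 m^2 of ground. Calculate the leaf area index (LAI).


Formula: LAI = total leaf area / ground area  (dimensionless)
LAI = 21.1 m^2 / 12.0 m^2
LAI = 1.76

1.76


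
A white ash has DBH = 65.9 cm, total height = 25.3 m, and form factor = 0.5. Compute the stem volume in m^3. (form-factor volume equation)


Formula: V = pi * (DBH/200)^2 * H * ff
Radius = DBH/200 = 65.9/200 = 0.3295 m
Radius^2 = 0.3295^2 = 0.10857025 m^2
V = pi * 0.10857025 * 25.3 * 0.5
V = 4.315 m^3

4.315


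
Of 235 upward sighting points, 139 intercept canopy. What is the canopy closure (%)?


Formula: Canopy closure = covered points / total points * 100
Closure = 139 / 235 * 100
Closure = 0.5915 * 100 = 59.1%

59.1


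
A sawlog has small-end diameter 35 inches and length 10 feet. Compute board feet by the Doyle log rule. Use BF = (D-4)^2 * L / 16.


Doyle: BF = (D - 4)^2 * L / 16
Adjusted diameter = 35 - 4 = 31 in
(D-4)^2 = 31^2 = 961
BF = 961 * 10 / 16 = 601 BF

601


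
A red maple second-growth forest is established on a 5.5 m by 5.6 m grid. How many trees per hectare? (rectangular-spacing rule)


Formula: TPH = 10000 m^2/ha / (spacing_x * spacing_y)
Area per tree = 5.5 m * 5.6 m = 30.8 m^2
TPH = 10000 / 30.8 = 325 trees/ha

325


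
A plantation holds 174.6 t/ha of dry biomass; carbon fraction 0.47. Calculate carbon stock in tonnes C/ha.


Formula: Carbon Stock = Biomass * Carbon Fraction
C = 174.6 t/ha * 0.47
C = 82.1 t C/ha

82.1


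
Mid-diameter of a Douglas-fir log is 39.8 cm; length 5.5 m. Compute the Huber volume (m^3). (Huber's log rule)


Huber: V = Am * L,  Am = pi*(Dm/200)^2
Am = pi*(39.8/200)^2 = 0.12441 m^2
V = 0.12441*5.5 = 0.6843 m^3

0.6843


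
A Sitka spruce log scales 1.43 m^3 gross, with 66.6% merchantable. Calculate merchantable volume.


Formula: MV = V_total * (merchantable_pct / 100)
Merchantable fraction = 66.6% / 100 = 0.666
MV = 1.43 m^3 * 0.666 = 0.952 m^3

0.952


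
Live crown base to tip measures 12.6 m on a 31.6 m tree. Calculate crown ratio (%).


Formula: Crown Ratio = (Crown Length / Total Height) * 100
CR = (12.6 m / 31.6 m) * 100
CR = 0.3987 * 100 = 39.9%

39.9


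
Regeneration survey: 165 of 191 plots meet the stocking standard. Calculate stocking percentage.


Formula: Stocking % = stocked plots / total plots * 100
Stocking = 165 / 191 * 100
Stocking = 0.8639 * 100 = 86.4%

86.4


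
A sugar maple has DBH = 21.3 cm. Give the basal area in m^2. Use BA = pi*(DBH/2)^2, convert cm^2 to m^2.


Formula: BA = pi * (DBH/2)^2 / 10000  (cm^2 to m^2)
Radius = DBH/2 = 21.3/2 = 10.65 cm
BA = pi * 10.65^2 / 10000
   = 356.3273 cm^2 / 10000
   = 0.0356 m^2

0.0356


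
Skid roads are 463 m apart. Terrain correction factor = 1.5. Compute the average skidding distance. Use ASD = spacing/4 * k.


Formula: ASD = (spacing / 4) * correction
Uncorrected distance = spacing / 4 = 463 / 4 = 115.75 m
ASD = 115.75 * 1.5 = 174 m

174


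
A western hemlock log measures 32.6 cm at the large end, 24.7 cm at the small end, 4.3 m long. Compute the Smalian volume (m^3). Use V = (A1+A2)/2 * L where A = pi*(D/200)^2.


Smalian: V = (A1 + A2)/2 * L,  A = pi*(D/200)^2
A1 = pi*(32.6/200)^2 = 0.083469 m^2
A2 = pi*(24.7/200)^2 = 0.047916 m^2
V = (0.083469+0.047916)/2*4.3 = 0.2825 m^3

0.2825


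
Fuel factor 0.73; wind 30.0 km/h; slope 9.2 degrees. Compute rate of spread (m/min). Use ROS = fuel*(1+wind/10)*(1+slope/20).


Formula: ROS = fuel * (1 + wind/10) * (1 + slope/20)
Wind factor = 1 + 30.0/10 = 4.0
Slope factor = 1 + 9.2/20 = 1.46
ROS = 0.73 * 4.0 * 1.46 = 4.26 m/min

4.26


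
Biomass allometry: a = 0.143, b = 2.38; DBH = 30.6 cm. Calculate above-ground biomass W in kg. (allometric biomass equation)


Formula: W = a * DBH^b  (allometric power law)
DBH^b = 30.6^2.38 = 3435.7139
W = 0.143 * 3435.7139 = 491.3 kg

491.3


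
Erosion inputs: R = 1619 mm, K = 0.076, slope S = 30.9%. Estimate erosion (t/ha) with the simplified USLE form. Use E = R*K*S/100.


Formula: E = R * K * S / 100  (simplified USLE)
R * K = 1619 * 0.076 = 123.044
E = 123.044 * 30.9 / 100 = 38.02 t/ha

38.02


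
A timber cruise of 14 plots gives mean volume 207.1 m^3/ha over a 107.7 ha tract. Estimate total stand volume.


Formula: Total Volume = Mean Volume per ha * Total Area
Total Volume = 207.1 m^3/ha * 107.7 ha
Total Volume = 22305 m^3

22305


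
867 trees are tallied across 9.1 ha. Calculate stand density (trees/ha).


Formula: Stand Density = N_trees / Area_ha
Density = 867 trees / 9.1 ha
Density = 95 trees/ha

95


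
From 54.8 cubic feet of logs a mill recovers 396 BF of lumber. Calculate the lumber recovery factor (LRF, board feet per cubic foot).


Formula: LRF = Lumber Output (BF) / Log Input (ft^3)
LRF = 396 BF / 54.8 ft^3
LRF = 7.23 BF/ft^3

7.23


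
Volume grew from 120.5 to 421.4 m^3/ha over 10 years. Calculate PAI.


Formula: PAI = (V_T2 - V_T1) / (T2 - T1)
Volume increment = 421.4 - 120.5 = 300.9 m^3/ha
PAI = 300.9 / 10 = 30.09 m^3/ha/year

30.09


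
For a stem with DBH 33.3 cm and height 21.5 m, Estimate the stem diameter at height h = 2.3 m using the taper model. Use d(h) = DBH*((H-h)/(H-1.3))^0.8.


Taper: d(h) = DBH * ((H - h) / (H - 1.3))^0.8
Numerator = H - h = 21.5 - 2.3 = 19.2 m
Denominator = H - 1.3 = 21.5 - 1.3 = 20.2 m
Ratio = 19.2 / 20.2 = 0.9505
d = 33.3 * 0.9505^0.8 = 32.0 cm

32.0


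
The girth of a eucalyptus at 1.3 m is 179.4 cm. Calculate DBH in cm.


Formula: DBH = C / pi
DBH = 179.4 / pi
pi = 3.14159...
DBH = 57.1 cm

57.1


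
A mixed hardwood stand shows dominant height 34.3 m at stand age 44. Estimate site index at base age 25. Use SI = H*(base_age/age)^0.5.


Formula: SI = H_dom * (base_age / age)^0.5
Age ratio = 25 / 44 = 0.56818
sqrt(age_ratio) = 0.75378
SI = 34.3 * 0.75378 = 25.9 m

25.9


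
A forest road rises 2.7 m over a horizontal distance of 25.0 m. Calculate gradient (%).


Formula: Gradient = rise / run * 100
Gradient = 2.7 / 25.0 * 100 = 10.8%

10.8


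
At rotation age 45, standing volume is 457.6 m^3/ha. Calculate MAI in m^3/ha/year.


Formula: MAI = Total Volume / Stand Age
MAI = 457.6 m^3/ha / 45 years
MAI = 10.17 m^3/ha/year

10.17


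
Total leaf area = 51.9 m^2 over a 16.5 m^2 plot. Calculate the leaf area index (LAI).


Formula: LAI = total leaf area / ground area  (dimensionless)
LAI = 51.9 m^2 / 16.5 m^2
LAI = 3.15

3.15


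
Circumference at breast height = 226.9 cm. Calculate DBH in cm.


Formula: DBH = C / pi
DBH = 226.9 / pi
pi = 3.14159...
DBH = 72.2 cm

72.2


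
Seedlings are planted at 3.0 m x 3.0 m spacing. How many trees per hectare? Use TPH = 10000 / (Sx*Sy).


Formula: TPH = 10000 m^2/ha / (spacing_x * spacing_y)
Area per tree = 3.0 m * 3.0 m = 9.0 m^2
TPH = 10000 / 9.0 = 1111 trees/ha

1111


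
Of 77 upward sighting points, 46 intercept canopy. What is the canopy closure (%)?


Formula: Canopy closure = covered points / total points * 100
Closure = 46 / 77 * 100
Closure = 0.5974 * 100 = 59.7%

59.7


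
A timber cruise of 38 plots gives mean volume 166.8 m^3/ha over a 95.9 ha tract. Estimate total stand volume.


Formula: Total Volume = Mean Volume per ha * Total Area
Total Volume = 166.8 m^3/ha * 95.9 ha
Total Volume = 15996 m^3

15996


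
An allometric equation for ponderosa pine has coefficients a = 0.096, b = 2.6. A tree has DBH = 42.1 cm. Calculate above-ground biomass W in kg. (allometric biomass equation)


Formula: W = a * DBH^b  (allometric power law)
DBH^b = 42.1^2.6 = 16716.0418
W = 0.096 * 16716.0418 = 1604.7 kg

1604.7


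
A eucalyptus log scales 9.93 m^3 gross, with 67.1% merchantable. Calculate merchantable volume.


Formula: MV = V_total * (merchantable_pct / 100)
Merchantable fraction = 67.1% / 100 = 0.671
MV = 9.93 m^3 * 0.671 = 6.663 m^3

6.663


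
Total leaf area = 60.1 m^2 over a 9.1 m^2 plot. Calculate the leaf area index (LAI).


Formula: LAI = total leaf area / ground area  (dimensionless)
LAI = 60.1 m^2 / 9.1 m^2
LAI = 6.6

6.6


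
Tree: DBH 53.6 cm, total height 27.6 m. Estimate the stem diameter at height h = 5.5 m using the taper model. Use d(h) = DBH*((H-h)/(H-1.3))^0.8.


Taper: d(h) = DBH * ((H - h) / (H - 1.3))^0.8
Numerator = H - h = 27.6 - 5.5 = 22.1 m
Denominator = H - 1.3 = 27.6 - 1.3 = 26.3 m
Ratio = 22.1 / 26.3 = 0.8403
d = 53.6 * 0.8403^0.8 = 46.6 cm

46.6


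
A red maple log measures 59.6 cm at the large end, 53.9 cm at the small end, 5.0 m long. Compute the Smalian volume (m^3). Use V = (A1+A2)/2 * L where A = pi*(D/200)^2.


Smalian: V = (A1 + A2)/2 * L,  A = pi*(D/200)^2
A1 = pi*(59.6/200)^2 = 0.278986 m^2
A2 = pi*(53.9/200)^2 = 0.228175 m^2
V = (0.278986+0.228175)/2*5.0 = 1.2679 m^3

1.2679


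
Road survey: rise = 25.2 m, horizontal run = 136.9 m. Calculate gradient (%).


Formula: Gradient = rise / run * 100
Gradient = 25.2 / 136.9 * 100 = 18.4%

18.4


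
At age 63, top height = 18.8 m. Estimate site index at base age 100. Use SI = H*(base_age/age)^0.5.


Formula: SI = H_dom * (base_age / age)^0.5
Age ratio = 100 / 63 = 1.5873
sqrt(age_ratio) = 1.25988
SI = 18.8 * 1.25988 = 23.7 m

23.7


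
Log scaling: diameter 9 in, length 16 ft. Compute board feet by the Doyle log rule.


Doyle: BF = (D - 4)^2 * L / 16
Adjusted diameter = 9 - 4 = 5 in
(D-4)^2 = 5^2 = 25
BF = 25 * 16 / 16 = 25 BF

25


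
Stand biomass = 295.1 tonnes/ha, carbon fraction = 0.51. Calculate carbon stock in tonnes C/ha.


Formula: Carbon Stock = Biomass * Carbon Fraction
C = 295.1 t/ha * 0.51
C = 150.5 t C/ha

150.5


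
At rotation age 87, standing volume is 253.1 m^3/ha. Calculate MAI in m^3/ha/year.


Formula: MAI = Total Volume / Stand Age
MAI = 253.1 m^3/ha / 87 years
MAI = 2.91 m^3/ha/year

2.91


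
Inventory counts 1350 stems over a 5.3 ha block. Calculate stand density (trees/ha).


Formula: Stand Density = N_trees / Area_ha
Density = 1350 trees / 5.3 ha
Density = 255 trees/ha

255


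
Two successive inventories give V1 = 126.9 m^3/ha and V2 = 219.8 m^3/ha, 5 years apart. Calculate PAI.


Formula: PAI = (V_T2 - V_T1) / (T2 - T1)
Volume increment = 219.8 - 126.9 = 92.9 m^3/ha
PAI = 92.9 / 5 = 18.58 m^3/ha/year

18.58


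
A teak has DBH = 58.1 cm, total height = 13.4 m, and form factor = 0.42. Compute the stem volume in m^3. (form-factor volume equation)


Formula: V = pi * (DBH/200)^2 * H * ff
Radius = DBH/200 = 58.1/200 = 0.2905 m
Radius^2 = 0.2905^2 = 0.08439025 m^2
V = pi * 0.08439025 * 13.4 * 0.42
V = 1.492 m^3

1.492


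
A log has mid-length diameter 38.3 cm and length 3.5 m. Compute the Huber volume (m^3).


Huber: V = Am * L,  Am = pi*(Dm/200)^2
Am = pi*(38.3/200)^2 = 0.115209 m^2
V = 0.115209*3.5 = 0.4032 m^3

0.4032


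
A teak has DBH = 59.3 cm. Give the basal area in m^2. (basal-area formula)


Formula: BA = pi * (DBH/2)^2 / 10000  (cm^2 to m^2)
Radius = DBH/2 = 59.3/2 = 29.65 cm
BA = pi * 29.65^2 / 10000
   = 2761.8448 cm^2 / 10000
   = 0.2762 m^2

0.2762
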